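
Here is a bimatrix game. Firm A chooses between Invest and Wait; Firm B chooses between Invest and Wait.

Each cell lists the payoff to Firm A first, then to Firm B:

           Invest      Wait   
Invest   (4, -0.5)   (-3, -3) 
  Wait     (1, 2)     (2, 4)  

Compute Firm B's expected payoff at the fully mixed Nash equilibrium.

8/9

First find x, the probability Firm A plays Invest, from Firm B's indifference between Invest and Wait: −0.5x + 2(1−x) = −3x + 4(1−x), giving x = 4/9.
Since Firm B is indifferent in equilibrium, Firm B's expected payoff equals the payoff from either column against (4/9, 5/9). Using Invest: −0.5(4/9) + 2(5/9) = 8/9.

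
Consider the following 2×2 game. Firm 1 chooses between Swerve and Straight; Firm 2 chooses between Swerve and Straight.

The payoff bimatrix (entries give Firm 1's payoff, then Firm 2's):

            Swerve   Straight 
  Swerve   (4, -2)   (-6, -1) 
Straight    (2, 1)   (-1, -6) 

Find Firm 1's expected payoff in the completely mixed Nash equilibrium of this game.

8/7

First find y, the probability Firm 2 plays Swerve, from Firm 1's indifference between Swerve and Straight: 4y − 6(1−y) = 2y − (1−y), giving y = 5/7.
Since Firm 1 is indifferent in equilibrium, Firm 1's expected payoff equals the payoff from either row against (5/7, 2/7). Using Swerve: 4(5/7) − 6(2/7) = 8/7.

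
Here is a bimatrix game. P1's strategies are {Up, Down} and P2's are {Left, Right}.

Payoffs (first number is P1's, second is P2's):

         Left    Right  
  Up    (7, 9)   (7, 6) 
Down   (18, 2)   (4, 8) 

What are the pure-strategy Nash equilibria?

(Up, Left): P1 prefers Down (18 > 7) — not an equilibrium.
(Up, Right): P2 prefers Left (9 > 6) — not an equilibrium.
(Down, Left): P2 prefers Right (8 > 2) — not an equilibrium.
(Down, Right): P1 prefers Up (7 > 4) — not an equilibrium.

none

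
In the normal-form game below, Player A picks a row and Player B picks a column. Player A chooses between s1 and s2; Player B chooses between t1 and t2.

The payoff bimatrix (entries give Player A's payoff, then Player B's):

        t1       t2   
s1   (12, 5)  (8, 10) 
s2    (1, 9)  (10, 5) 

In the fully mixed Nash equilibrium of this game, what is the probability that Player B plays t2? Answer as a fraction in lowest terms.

Let c be the probability that Player B plays t1. In a completely mixed equilibrium, Player A must be indifferent between s1 and s2.
Player A's expected payoff from s1 is 12c + 8(1−c); from s2 it is c + 10(1−c).
Setting these equal: 4c + 8 = −9c + 10, so c = 2/13.
Therefore Player B plays t2 with probability 1 − 2/13 = 11/13.

11/13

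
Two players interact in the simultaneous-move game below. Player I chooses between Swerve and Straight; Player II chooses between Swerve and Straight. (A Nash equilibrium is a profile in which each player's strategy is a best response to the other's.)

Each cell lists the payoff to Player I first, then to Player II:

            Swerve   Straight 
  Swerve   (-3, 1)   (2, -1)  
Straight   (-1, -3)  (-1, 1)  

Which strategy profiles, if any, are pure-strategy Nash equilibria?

(Swerve, Swerve): Player I prefers Straight (-1 > -3) — not an equilibrium.
(Swerve, Straight): Player II prefers Swerve (1 > -1) — not an equilibrium.
(Straight, Swerve): Player II prefers Straight (1 > -3) — not an equilibrium.
(Straight, Straight): Player I prefers Swerve (2 > -1) — not an equilibrium.

none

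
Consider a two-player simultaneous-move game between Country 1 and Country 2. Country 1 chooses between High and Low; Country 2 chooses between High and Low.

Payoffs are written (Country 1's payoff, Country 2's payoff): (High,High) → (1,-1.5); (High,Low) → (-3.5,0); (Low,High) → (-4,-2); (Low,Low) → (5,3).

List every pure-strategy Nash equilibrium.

(Low, Low)

(High, High): Country 2 prefers Low (0 > -1.5) — not an equilibrium.
(High, Low): Country 1 prefers Low (5 > -3.5) — not an equilibrium.
(Low, High): Country 1 prefers High (1 > -4); Country 2 prefers Low (3 > -2) — not an equilibrium.
(Low, Low): Country 1 gets 5 ≥ -3.5 from High, and Country 2 gets 3 ≥ -2 from High — Nash equilibrium.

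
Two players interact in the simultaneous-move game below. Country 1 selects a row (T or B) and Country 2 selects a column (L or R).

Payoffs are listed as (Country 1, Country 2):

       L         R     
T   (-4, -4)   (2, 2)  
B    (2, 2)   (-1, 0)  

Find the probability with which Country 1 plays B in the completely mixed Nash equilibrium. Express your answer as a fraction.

3/4

Let x be the probability that Country 1 plays T. In a completely mixed equilibrium, Country 2 must be indifferent between L and R.
Country 2's expected payoff from L is −4x + 2(1−x); from R it is 2x.
Setting these equal: −6x + 2 = 2x, so x = 1/4.
Therefore Country 1 plays B with probability 1 − 1/4 = 3/4.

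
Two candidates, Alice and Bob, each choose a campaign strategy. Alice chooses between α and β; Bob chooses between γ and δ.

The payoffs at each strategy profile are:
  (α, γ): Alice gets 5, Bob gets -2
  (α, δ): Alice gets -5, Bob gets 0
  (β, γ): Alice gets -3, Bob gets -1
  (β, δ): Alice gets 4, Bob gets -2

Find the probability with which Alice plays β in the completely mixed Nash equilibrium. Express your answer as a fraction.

Let r be the probability that Alice plays α. In a completely mixed equilibrium, Bob must be indifferent between γ and δ.
Bob's expected payoff from γ is −2r − (1−r); from δ it is −2(1−r).
Setting these equal: −r − 1 = 2r − 2, so r = 1/3.
Therefore Alice plays β with probability 1 − 1/3 = 2/3.

2/3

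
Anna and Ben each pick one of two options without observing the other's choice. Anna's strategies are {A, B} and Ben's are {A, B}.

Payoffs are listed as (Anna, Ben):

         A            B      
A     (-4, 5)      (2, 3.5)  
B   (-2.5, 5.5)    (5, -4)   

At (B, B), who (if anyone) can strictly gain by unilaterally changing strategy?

Anna at (B, B) earns 5; deviating to A yields 2 — not better.
Ben earns -4; deviating to A yields 5.5 — a strict improvement.
Only Ben has a strictly profitable deviation.

Ben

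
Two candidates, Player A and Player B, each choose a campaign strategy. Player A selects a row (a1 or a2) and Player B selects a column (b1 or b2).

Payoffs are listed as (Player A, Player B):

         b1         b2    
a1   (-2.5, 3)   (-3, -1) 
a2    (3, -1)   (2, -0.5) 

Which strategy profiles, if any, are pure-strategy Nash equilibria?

(a1, b1): Player A prefers a2 (3 > -2.5) — not an equilibrium.
(a1, b2): Player A prefers a2 (2 > -3); Player B prefers b1 (3 > -1) — not an equilibrium.
(a2, b1): Player B prefers b2 (-0.5 > -1) — not an equilibrium.
(a2, b2): Player A gets 2 ≥ -3 from a1, and Player B gets -0.5 ≥ -1 from b1 — Nash equilibrium.

(a2, b2)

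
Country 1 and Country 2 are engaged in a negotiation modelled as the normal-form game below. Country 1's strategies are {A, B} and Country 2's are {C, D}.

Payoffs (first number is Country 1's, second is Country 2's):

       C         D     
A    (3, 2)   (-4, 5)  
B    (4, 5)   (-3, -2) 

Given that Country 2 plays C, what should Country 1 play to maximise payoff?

B

Against C, Country 1 earns 3 from A and 4 from B.
So B is the best response.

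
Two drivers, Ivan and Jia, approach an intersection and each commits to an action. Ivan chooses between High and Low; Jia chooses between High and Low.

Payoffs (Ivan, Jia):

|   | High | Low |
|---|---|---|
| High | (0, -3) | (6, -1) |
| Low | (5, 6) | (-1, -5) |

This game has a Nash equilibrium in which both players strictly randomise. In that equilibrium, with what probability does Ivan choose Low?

2/13

Let x be the probability that Ivan plays High. In a completely mixed equilibrium, Jia must be indifferent between High and Low.
Jia's expected payoff from High is −3x + 6(1−x); from Low it is −x − 5(1−x).
Setting these equal: −9x + 6 = 4x − 5, so x = 11/13.
Therefore Ivan plays Low with probability 1 − 11/13 = 2/13.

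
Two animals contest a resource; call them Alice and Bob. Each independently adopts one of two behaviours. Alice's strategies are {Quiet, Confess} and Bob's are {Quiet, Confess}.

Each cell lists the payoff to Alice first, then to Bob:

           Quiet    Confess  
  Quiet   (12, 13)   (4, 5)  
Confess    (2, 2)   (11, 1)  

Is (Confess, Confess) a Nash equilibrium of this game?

No

At (Confess, Confess), Alice earns 11; switching to Quiet would give 4, so Alice has no profitable deviation.
Bob earns 1; switching to Quiet would give 2, so Bob would deviate.
Since at least one player can profitably deviate, this is not a Nash equilibrium.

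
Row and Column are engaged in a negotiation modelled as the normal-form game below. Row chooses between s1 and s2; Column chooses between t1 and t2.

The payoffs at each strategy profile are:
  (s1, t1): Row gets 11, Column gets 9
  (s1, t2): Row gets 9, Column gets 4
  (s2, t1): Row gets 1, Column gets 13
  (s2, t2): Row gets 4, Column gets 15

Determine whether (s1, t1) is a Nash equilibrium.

Yes

At (s1, t1), Row earns 11; switching to s2 would give 1, so Row has no profitable deviation.
Column earns 9; switching to t2 would give 4, so Column has no profitable deviation.
Neither player can gain by a unilateral deviation, so this profile is a Nash equilibrium.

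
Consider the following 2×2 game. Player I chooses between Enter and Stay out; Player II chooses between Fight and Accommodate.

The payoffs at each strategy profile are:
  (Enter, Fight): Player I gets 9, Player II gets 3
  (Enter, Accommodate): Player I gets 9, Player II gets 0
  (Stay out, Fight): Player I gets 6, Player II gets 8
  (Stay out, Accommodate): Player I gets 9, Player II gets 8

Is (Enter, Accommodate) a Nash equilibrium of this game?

No

At (Enter, Accommodate), Player I earns 9; switching to Stay out would give 9, so Player I has no profitable deviation.
Player II earns 0; switching to Fight would give 3, so Player II would deviate.
Since at least one player can profitably deviate, this is not a Nash equilibrium.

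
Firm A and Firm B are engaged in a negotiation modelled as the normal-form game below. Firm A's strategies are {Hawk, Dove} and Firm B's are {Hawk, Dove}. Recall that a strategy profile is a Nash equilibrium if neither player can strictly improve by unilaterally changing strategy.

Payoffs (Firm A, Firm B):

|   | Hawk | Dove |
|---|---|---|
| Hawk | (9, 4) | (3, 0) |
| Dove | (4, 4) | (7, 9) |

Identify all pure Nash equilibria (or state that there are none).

(Hawk, Hawk) and (Dove, Dove)

(Hawk, Hawk): Firm A gets 9 ≥ 4 from Dove, and Firm B gets 4 ≥ 0 from Dove — Nash equilibrium.
(Hawk, Dove): Firm A prefers Dove (7 > 3); Firm B prefers Hawk (4 > 0) — not an equilibrium.
(Dove, Hawk): Firm A prefers Hawk (9 > 4); Firm B prefers Dove (9 > 4) — not an equilibrium.
(Dove, Dove): Firm A gets 7 ≥ 3 from Hawk, and Firm B gets 9 ≥ 4 from Hawk — Nash equilibrium.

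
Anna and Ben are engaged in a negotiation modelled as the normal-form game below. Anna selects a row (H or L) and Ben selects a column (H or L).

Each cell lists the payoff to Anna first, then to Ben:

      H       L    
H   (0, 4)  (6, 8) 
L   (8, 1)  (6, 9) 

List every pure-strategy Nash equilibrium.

(H, L) and (L, L)

(H, H): Anna prefers L (8 > 0); Ben prefers L (8 > 4) — not an equilibrium.
(H, L): Anna gets 6 ≥ 6 from L, and Ben gets 8 ≥ 4 from H — Nash equilibrium.
(L, H): Ben prefers L (9 > 1) — not an equilibrium.
(L, L): Anna gets 6 ≥ 6 from H, and Ben gets 9 ≥ 1 from H — Nash equilibrium.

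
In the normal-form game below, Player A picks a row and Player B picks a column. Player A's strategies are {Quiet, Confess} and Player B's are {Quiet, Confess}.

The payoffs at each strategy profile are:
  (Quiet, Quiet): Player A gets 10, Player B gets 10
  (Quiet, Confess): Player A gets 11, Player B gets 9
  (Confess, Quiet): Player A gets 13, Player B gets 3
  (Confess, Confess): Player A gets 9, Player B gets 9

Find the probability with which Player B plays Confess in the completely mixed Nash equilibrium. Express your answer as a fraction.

3/5

Let c be the probability that Player B plays Quiet. In a completely mixed equilibrium, Player A must be indifferent between Quiet and Confess.
Player A's expected payoff from Quiet is 10c + 11(1−c); from Confess it is 13c + 9(1−c).
Setting these equal: −c + 11 = 4c + 9, so c = 2/5.
Therefore Player B plays Confess with probability 1 − 2/5 = 3/5.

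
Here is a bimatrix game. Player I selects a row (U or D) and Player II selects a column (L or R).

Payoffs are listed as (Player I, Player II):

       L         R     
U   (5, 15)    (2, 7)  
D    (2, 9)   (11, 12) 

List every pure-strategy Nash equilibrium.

(U, L) and (D, R)

(U, L): Player I gets 5 ≥ 2 from D, and Player II gets 15 ≥ 7 from R — Nash equilibrium.
(U, R): Player I prefers D (11 > 2); Player II prefers L (15 > 7) — not an equilibrium.
(D, L): Player I prefers U (5 > 2); Player II prefers R (12 > 9) — not an equilibrium.
(D, R): Player I gets 11 ≥ 2 from U, and Player II gets 12 ≥ 9 from L — Nash equilibrium.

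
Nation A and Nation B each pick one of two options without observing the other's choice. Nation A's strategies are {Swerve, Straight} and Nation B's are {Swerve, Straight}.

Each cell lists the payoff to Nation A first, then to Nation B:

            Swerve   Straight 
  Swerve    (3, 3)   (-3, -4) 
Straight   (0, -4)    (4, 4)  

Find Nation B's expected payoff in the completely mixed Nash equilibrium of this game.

First find x, the probability Nation A plays Swerve, from Nation B's indifference between Swerve and Straight: 3x − 4(1−x) = −4x + 4(1−x), giving x = 8/15.
Since Nation B is indifferent in equilibrium, Nation B's expected payoff equals the payoff from either column against (8/15, 7/15). Using Swerve: 3(8/15) − 4(7/15) = -4/15.

-4/15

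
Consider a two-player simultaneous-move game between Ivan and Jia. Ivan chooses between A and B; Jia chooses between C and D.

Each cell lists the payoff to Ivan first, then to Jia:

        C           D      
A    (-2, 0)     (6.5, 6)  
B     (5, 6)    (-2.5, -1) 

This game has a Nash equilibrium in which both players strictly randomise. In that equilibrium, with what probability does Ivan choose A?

Let r be the probability that Ivan plays A. In a completely mixed equilibrium, Jia must be indifferent between C and D.
Jia's expected payoff from C is 6(1−r); from D it is 6r − (1−r).
Setting these equal: −6r + 6 = 7r − 1, so r = 7/13.

7/13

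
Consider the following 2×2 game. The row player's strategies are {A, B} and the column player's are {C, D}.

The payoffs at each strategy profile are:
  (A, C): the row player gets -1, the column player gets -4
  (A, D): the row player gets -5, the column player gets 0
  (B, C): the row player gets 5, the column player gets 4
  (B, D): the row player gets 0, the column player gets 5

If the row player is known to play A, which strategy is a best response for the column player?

D

Against A, the column player earns -4 from C and 0 from D.
So D is the best response.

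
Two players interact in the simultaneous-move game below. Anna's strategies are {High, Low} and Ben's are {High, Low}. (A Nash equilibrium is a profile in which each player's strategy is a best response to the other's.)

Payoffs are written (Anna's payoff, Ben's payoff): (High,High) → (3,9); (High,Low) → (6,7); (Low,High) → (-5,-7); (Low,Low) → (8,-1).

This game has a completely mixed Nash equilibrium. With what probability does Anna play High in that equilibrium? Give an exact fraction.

Let x be the probability that Anna plays High. In a completely mixed equilibrium, Ben must be indifferent between High and Low.
Ben's expected payoff from High is 9x − 7(1−x); from Low it is 7x − (1−x).
Setting these equal: 16x − 7 = 8x − 1, so x = 3/4.

3/4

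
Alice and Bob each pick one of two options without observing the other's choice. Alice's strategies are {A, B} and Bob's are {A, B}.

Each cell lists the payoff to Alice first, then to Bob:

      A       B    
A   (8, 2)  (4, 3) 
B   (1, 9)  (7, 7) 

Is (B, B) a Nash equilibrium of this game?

No

At (B, B), Alice earns 7; switching to A would give 4, so Alice has no profitable deviation.
Bob earns 7; switching to A would give 9, so Bob would deviate.
Since at least one player can profitably deviate, this is not a Nash equilibrium.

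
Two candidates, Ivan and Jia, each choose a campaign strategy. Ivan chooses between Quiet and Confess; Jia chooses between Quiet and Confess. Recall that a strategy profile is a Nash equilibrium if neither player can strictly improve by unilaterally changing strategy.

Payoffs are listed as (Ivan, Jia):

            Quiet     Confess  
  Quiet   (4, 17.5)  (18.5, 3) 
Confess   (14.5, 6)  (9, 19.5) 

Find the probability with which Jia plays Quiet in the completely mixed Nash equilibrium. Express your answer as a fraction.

19/40

Let y be the probability that Jia plays Quiet. In a completely mixed equilibrium, Ivan must be indifferent between Quiet and Confess.
Ivan's expected payoff from Quiet is 4y + 18.5(1−y); from Confess it is 14.5y + 9(1−y).
Setting these equal: −14.5y + 18.5 = 5.5y + 9, so y = 19/40.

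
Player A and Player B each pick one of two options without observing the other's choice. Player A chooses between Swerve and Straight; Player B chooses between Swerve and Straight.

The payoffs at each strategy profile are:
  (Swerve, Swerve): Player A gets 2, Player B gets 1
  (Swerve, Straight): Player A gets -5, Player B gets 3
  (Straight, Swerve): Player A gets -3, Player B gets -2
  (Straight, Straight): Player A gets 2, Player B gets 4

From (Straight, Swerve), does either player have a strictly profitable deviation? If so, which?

Both

Player A at (Straight, Swerve) earns -3; deviating to Swerve yields 2 — a strict improvement.
Player B earns -2; deviating to Straight yields 4 — a strict improvement.
Both Player A and Player B have strictly profitable deviations.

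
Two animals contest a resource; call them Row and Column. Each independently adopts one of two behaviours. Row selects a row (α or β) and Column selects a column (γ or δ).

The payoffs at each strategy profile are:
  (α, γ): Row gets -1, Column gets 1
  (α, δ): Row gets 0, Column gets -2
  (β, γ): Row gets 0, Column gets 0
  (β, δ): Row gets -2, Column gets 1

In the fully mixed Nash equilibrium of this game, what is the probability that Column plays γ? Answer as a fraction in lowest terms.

Let c be the probability that Column plays γ. In a completely mixed equilibrium, Row must be indifferent between α and β.
Row's expected payoff from α is −c; from β it is −2(1−c).
Setting these equal: −c = 2c − 2, so c = 2/3.

2/3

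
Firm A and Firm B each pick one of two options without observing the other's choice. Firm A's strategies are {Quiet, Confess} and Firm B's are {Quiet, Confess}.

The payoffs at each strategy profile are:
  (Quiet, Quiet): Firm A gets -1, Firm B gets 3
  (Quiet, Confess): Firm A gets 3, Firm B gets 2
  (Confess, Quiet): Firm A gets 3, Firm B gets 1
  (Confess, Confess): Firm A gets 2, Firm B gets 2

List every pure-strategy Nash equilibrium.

none

(Quiet, Quiet): Firm A prefers Confess (3 > -1) — not an equilibrium.
(Quiet, Confess): Firm B prefers Quiet (3 > 2) — not an equilibrium.
(Confess, Quiet): Firm B prefers Confess (2 > 1) — not an equilibrium.
(Confess, Confess): Firm A prefers Quiet (3 > 2) — not an equilibrium.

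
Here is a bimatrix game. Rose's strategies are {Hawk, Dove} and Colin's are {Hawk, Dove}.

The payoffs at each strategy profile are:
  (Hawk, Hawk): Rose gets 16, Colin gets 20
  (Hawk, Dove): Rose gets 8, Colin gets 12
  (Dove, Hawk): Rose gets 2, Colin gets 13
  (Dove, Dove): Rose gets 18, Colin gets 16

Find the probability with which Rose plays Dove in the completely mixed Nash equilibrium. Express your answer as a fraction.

8/11

Let p be the probability that Rose plays Hawk. In a completely mixed equilibrium, Colin must be indifferent between Hawk and Dove.
Colin's expected payoff from Hawk is 20p + 13(1−p); from Dove it is 12p + 16(1−p).
Setting these equal: 7p + 13 = −4p + 16, so p = 3/11.
Therefore Rose plays Dove with probability 1 − 3/11 = 8/11.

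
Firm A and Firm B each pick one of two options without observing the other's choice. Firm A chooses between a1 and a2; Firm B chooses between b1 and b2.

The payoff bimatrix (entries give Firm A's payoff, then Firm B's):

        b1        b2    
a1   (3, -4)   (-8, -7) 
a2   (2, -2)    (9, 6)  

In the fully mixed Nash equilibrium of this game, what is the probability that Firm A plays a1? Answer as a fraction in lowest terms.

Let p be the probability that Firm A plays a1. In a completely mixed equilibrium, Firm B must be indifferent between b1 and b2.
Firm B's expected payoff from b1 is −4p − 2(1−p); from b2 it is −7p + 6(1−p).
Setting these equal: −2p − 2 = −13p + 6, so p = 8/11.

8/11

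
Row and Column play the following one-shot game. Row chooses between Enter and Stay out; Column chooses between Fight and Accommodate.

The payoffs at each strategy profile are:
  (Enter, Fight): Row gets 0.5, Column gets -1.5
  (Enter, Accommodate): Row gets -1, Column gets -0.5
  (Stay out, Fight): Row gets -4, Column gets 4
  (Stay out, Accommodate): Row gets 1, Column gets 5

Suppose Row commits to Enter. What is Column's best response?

Accommodate

Against Enter, Column earns -1.5 from Fight and -0.5 from Accommodate.
So Accommodate is the best response.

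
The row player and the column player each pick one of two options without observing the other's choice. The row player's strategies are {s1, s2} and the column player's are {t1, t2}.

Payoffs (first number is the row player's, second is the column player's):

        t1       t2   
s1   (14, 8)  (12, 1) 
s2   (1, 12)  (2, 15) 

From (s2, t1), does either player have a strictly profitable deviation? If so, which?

Both

The row player at (s2, t1) earns 1; deviating to s1 yields 14 — a strict improvement.
The column player earns 12; deviating to t2 yields 15 — a strict improvement.
Both the row player and the column player have strictly profitable deviations.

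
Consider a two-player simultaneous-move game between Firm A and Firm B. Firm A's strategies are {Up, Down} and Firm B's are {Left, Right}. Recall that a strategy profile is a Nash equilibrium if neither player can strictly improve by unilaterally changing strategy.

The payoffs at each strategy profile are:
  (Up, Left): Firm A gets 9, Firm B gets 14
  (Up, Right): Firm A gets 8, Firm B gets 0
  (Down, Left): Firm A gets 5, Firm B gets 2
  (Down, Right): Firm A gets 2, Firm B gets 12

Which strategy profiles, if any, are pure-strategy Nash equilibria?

(Up, Left): Firm A gets 9 ≥ 5 from Down, and Firm B gets 14 ≥ 0 from Right — Nash equilibrium.
(Up, Right): Firm B prefers Left (14 > 0) — not an equilibrium.
(Down, Left): Firm A prefers Up (9 > 5); Firm B prefers Right (12 > 2) — not an equilibrium.
(Down, Right): Firm A prefers Up (8 > 2) — not an equilibrium.

(Up, Left)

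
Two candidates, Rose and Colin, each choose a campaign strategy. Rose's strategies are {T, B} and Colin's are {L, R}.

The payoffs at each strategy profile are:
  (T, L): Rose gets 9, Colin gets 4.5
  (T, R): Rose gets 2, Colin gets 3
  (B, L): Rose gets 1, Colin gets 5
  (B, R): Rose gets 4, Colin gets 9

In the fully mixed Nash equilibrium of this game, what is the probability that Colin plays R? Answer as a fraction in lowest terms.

Let q be the probability that Colin plays L. In a completely mixed equilibrium, Rose must be indifferent between T and B.
Rose's expected payoff from T is 9q + 2(1−q); from B it is q + 4(1−q).
Setting these equal: 7q + 2 = −3q + 4, so q = 1/5.
Therefore Colin plays R with probability 1 − 1/5 = 4/5.

4/5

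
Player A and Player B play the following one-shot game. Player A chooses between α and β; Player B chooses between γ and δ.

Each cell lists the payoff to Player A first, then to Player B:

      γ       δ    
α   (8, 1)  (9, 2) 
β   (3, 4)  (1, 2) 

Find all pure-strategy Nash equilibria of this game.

(α, γ): Player B prefers δ (2 > 1) — not an equilibrium.
(α, δ): Player A gets 9 ≥ 1 from β, and Player B gets 2 ≥ 1 from γ — Nash equilibrium.
(β, γ): Player A prefers α (8 > 3) — not an equilibrium.
(β, δ): Player A prefers α (9 > 1); Player B prefers γ (4 > 2) — not an equilibrium.

(α, δ)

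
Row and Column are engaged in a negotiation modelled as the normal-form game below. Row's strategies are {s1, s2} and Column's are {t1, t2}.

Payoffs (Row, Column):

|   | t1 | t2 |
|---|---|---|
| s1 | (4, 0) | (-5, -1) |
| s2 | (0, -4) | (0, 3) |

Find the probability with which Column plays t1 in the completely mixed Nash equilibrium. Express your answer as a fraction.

5/9

Let c be the probability that Column plays t1. In a completely mixed equilibrium, Row must be indifferent between s1 and s2.
Row's expected payoff from s1 is 4c − 5(1−c); from s2 it is 0.
Setting these equal: 9c − 5 = 0, so c = 5/9.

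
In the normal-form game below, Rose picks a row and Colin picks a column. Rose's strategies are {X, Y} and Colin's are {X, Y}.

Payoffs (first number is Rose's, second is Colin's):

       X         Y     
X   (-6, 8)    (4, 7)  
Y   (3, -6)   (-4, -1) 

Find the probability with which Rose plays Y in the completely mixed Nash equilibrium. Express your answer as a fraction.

1/6

Let r be the probability that Rose plays X. In a completely mixed equilibrium, Colin must be indifferent between X and Y.
Colin's expected payoff from X is 8r − 6(1−r); from Y it is 7r − (1−r).
Setting these equal: 14r − 6 = 8r − 1, so r = 5/6.
Therefore Rose plays Y with probability 1 − 5/6 = 1/6.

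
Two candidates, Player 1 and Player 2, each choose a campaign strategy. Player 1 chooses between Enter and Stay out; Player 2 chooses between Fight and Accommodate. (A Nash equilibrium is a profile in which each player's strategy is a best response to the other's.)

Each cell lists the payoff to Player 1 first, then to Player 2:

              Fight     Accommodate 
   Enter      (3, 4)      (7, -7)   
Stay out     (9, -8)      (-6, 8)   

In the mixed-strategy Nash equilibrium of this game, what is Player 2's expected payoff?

-8/9

First find p, the probability Player 1 plays Enter, from Player 2's indifference between Fight and Accommodate: 4p − 8(1−p) = −7p + 8(1−p), giving p = 16/27.
Since Player 2 is indifferent in equilibrium, Player 2's expected payoff equals the payoff from either column against (16/27, 11/27). Using Fight: 4(16/27) − 8(11/27) = -8/9.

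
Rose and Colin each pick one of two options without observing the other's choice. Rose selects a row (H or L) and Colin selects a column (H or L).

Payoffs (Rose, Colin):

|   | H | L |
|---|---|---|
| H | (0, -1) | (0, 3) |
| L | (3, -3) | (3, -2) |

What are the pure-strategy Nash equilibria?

(H, H): Rose prefers L (3 > 0); Colin prefers L (3 > -1) — not an equilibrium.
(H, L): Rose prefers L (3 > 0) — not an equilibrium.
(L, H): Colin prefers L (-2 > -3) — not an equilibrium.
(L, L): Rose gets 3 ≥ 0 from H, and Colin gets -2 ≥ -3 from H — Nash equilibrium.

(L, L)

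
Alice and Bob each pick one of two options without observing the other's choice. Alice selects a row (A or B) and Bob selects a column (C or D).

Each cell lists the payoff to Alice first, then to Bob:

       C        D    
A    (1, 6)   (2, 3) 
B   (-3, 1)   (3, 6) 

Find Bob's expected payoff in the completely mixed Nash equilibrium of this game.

First find p, the probability Alice plays A, from Bob's indifference between C and D: 6p + (1−p) = 3p + 6(1−p), giving p = 5/8.
Since Bob is indifferent in equilibrium, Bob's expected payoff equals the payoff from either column against (5/8, 3/8). Using C: 6(5/8) + (3/8) = 33/8.

33/8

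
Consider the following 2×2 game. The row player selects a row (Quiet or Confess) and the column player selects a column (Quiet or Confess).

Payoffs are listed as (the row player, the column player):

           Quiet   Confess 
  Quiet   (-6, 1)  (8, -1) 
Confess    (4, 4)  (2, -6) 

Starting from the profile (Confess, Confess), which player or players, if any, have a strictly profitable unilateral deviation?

Both

The row player at (Confess, Confess) earns 2; deviating to Quiet yields 8 — a strict improvement.
The column player earns -6; deviating to Quiet yields 4 — a strict improvement.
Both the row player and the column player have strictly profitable deviations.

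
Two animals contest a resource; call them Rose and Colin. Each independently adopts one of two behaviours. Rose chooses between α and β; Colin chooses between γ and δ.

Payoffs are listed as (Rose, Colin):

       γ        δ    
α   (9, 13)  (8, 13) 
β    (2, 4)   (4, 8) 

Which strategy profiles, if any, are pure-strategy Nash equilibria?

(α, γ) and (α, δ)

(α, γ): Rose gets 9 ≥ 2 from β, and Colin gets 13 ≥ 13 from δ — Nash equilibrium.
(α, δ): Rose gets 8 ≥ 4 from β, and Colin gets 13 ≥ 13 from γ — Nash equilibrium.
(β, γ): Rose prefers α (9 > 2); Colin prefers δ (8 > 4) — not an equilibrium.
(β, δ): Rose prefers α (8 > 4) — not an equilibrium.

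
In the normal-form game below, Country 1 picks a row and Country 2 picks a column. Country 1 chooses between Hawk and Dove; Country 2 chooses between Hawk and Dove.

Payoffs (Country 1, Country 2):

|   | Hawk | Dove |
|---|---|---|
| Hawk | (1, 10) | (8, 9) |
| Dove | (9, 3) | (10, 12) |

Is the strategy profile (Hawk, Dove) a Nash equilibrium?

At (Hawk, Dove), Country 1 earns 8; switching to Dove would give 10, so Country 1 would deviate.
Country 2 earns 9; switching to Hawk would give 10, so Country 2 would deviate.
Since at least one player can profitably deviate, this is not a Nash equilibrium.

No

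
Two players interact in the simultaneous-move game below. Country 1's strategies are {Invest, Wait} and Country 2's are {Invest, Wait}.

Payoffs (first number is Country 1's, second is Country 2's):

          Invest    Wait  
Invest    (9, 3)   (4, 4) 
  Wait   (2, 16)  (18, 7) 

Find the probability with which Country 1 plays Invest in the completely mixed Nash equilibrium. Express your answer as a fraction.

Let r be the probability that Country 1 plays Invest. In a completely mixed equilibrium, Country 2 must be indifferent between Invest and Wait.
Country 2's expected payoff from Invest is 3r + 16(1−r); from Wait it is 4r + 7(1−r).
Setting these equal: −13r + 16 = −3r + 7, so r = 9/10.

9/10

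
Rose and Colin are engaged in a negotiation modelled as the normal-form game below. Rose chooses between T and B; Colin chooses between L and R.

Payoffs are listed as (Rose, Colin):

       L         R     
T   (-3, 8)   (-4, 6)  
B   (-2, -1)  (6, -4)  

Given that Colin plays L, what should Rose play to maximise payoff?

B

Against L, Rose earns -3 from T and -2 from B.
So B is the best response.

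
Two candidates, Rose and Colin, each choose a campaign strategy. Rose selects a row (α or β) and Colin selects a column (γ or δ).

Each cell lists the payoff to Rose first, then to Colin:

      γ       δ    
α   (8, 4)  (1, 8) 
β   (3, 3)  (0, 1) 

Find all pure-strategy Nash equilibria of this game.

(α, γ): Colin prefers δ (8 > 4) — not an equilibrium.
(α, δ): Rose gets 1 ≥ 0 from β, and Colin gets 8 ≥ 4 from γ — Nash equilibrium.
(β, γ): Rose prefers α (8 > 3) — not an equilibrium.
(β, δ): Rose prefers α (1 > 0); Colin prefers γ (3 > 1) — not an equilibrium.

(α, δ)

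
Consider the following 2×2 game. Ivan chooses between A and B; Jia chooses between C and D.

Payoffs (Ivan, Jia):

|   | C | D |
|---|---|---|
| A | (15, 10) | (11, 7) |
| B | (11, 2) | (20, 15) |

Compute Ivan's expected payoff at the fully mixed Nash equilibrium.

179/13

First find y, the probability Jia plays C, from Ivan's indifference between A and B: 15y + 11(1−y) = 11y + 20(1−y), giving y = 9/13.
Since Ivan is indifferent in equilibrium, Ivan's expected payoff equals the payoff from either row against (9/13, 4/13). Using A: 15(9/13) + 11(4/13) = 179/13.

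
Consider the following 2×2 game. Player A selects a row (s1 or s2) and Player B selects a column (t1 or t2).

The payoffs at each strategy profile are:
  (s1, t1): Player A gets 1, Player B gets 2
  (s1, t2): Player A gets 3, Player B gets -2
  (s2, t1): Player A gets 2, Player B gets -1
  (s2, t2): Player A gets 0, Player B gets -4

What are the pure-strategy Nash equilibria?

(s2, t1)

(s1, t1): Player A prefers s2 (2 > 1) — not an equilibrium.
(s1, t2): Player B prefers t1 (2 > -2) — not an equilibrium.
(s2, t1): Player A gets 2 ≥ 1 from s1, and Player B gets -1 ≥ -4 from t2 — Nash equilibrium.
(s2, t2): Player A prefers s1 (3 > 0); Player B prefers t1 (-1 > -4) — not an equilibrium.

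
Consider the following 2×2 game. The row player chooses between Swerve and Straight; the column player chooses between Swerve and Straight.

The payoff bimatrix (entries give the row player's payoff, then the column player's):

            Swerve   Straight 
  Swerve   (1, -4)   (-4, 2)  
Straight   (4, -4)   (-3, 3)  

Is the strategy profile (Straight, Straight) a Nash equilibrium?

At (Straight, Straight), the row player earns -3; switching to Swerve would give -4, so the row player has no profitable deviation.
The column player earns 3; switching to Swerve would give -4, so the column player has no profitable deviation.
Neither player can gain by a unilateral deviation, so this profile is a Nash equilibrium.

Yes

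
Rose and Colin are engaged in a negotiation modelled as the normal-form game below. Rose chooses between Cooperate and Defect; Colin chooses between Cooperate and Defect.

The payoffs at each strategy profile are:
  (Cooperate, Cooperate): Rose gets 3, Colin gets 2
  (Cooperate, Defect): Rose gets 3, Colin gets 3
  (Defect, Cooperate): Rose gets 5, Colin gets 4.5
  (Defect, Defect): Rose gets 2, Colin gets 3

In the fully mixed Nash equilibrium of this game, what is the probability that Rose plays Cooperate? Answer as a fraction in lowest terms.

3/5

Let r be the probability that Rose plays Cooperate. In a completely mixed equilibrium, Colin must be indifferent between Cooperate and Defect.
Colin's expected payoff from Cooperate is 2r + 4.5(1−r); from Defect it is 3r + 3(1−r).
Setting these equal: −2.5r + 4.5 = 3, so r = 3/5.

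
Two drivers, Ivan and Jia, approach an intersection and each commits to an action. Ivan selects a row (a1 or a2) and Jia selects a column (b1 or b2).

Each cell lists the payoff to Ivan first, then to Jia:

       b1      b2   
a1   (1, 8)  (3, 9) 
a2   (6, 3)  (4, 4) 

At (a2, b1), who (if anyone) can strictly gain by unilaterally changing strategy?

Jia

Ivan at (a2, b1) earns 6; deviating to a1 yields 1 — not better.
Jia earns 3; deviating to b2 yields 4 — a strict improvement.
Only Jia has a strictly profitable deviation.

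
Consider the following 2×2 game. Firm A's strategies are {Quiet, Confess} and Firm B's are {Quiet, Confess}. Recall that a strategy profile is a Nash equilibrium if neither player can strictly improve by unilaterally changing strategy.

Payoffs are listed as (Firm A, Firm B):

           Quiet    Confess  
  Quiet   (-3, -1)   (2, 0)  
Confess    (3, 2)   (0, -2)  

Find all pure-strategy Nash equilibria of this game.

(Quiet, Quiet): Firm A prefers Confess (3 > -3); Firm B prefers Confess (0 > -1) — not an equilibrium.
(Quiet, Confess): Firm A gets 2 ≥ 0 from Confess, and Firm B gets 0 ≥ -1 from Quiet — Nash equilibrium.
(Confess, Quiet): Firm A gets 3 ≥ -3 from Quiet, and Firm B gets 2 ≥ -2 from Confess — Nash equilibrium.
(Confess, Confess): Firm A prefers Quiet (2 > 0); Firm B prefers Quiet (2 > -2) — not an equilibrium.

(Quiet, Confess) and (Confess, Quiet)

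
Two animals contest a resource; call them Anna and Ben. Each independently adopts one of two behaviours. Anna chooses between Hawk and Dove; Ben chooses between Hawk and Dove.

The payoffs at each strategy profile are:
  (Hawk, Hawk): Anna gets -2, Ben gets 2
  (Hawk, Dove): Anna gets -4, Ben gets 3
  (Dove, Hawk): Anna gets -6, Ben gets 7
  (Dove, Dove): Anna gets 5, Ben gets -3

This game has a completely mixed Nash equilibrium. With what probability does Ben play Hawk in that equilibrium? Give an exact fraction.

9/13

Let y be the probability that Ben plays Hawk. In a completely mixed equilibrium, Anna must be indifferent between Hawk and Dove.
Anna's expected payoff from Hawk is −2y − 4(1−y); from Dove it is −6y + 5(1−y).
Setting these equal: 2y − 4 = −11y + 5, so y = 9/13.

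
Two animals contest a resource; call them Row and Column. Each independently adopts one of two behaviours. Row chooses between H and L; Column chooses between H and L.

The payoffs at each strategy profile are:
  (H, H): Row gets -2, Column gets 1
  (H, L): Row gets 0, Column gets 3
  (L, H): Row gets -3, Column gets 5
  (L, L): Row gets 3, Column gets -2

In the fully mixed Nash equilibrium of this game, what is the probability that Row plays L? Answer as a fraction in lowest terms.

2/9

Let x be the probability that Row plays H. In a completely mixed equilibrium, Column must be indifferent between H and L.
Column's expected payoff from H is x + 5(1−x); from L it is 3x − 2(1−x).
Setting these equal: −4x + 5 = 5x − 2, so x = 7/9.
Therefore Row plays L with probability 1 − 7/9 = 2/9.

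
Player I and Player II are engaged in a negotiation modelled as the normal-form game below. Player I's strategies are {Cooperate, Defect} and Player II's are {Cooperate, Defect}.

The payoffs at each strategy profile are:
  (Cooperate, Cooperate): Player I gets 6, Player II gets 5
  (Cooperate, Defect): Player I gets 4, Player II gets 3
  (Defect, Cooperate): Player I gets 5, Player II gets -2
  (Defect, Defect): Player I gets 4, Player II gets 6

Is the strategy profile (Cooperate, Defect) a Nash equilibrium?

No

At (Cooperate, Defect), Player I earns 4; switching to Defect would give 4, so Player I has no profitable deviation.
Player II earns 3; switching to Cooperate would give 5, so Player II would deviate.
Since at least one player can profitably deviate, this is not a Nash equilibrium.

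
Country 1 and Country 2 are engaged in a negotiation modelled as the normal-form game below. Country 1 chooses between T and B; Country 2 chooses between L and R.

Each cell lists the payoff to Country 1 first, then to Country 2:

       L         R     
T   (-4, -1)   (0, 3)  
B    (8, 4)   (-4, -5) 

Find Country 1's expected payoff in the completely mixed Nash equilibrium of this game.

-1

First find y, the probability Country 2 plays L, from Country 1's indifference between T and B: −4y = 8y − 4(1−y), giving y = 1/4.
Since Country 1 is indifferent in equilibrium, Country 1's expected payoff equals the payoff from either row against (1/4, 3/4). Using T: −4(1/4) = -1.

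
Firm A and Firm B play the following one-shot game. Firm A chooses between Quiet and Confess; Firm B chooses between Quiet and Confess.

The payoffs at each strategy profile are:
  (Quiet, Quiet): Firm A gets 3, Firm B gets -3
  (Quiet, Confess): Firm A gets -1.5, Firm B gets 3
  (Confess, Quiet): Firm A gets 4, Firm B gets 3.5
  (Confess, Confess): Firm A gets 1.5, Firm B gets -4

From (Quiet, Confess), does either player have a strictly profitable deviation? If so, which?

Firm A

Firm A at (Quiet, Confess) earns -1.5; deviating to Confess yields 1.5 — a strict improvement.
Firm B earns 3; deviating to Quiet yields -3 — not better.
Only Firm A has a strictly profitable deviation.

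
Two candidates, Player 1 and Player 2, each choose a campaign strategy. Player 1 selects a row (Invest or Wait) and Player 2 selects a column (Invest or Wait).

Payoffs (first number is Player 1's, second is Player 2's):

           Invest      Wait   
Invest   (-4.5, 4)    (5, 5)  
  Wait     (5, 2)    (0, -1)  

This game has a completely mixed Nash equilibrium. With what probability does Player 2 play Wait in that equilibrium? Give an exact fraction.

19/29

Let c be the probability that Player 2 plays Invest. In a completely mixed equilibrium, Player 1 must be indifferent between Invest and Wait.
Player 1's expected payoff from Invest is −4.5c + 5(1−c); from Wait it is 5c.
Setting these equal: −9.5c + 5 = 5c, so c = 10/29.
Therefore Player 2 plays Wait with probability 1 − 10/29 = 19/29.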